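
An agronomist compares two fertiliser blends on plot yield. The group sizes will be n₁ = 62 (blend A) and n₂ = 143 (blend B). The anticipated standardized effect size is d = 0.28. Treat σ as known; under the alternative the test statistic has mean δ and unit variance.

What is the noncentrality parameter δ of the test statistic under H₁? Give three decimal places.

δ = d / √(1/n₁ + 1/n₂) = 0.28 / √(1/62 + 1/143) = 1.8414

δ ≈ 1.841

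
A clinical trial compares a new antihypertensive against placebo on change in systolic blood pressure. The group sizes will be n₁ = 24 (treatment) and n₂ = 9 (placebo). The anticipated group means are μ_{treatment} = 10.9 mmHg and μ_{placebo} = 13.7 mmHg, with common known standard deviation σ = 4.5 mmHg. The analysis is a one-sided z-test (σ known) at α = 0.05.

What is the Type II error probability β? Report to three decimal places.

Standardized effect: d = |μ_{treatment} − μ_{placebo}| / σ = |10.9 − 13.7| / 4.5 = 0.6222
Noncentrality parameter: δ = d / √(1/n₁ + 1/n₂) = 0.6222 / √(1/24 + 1/9) = 1.5919
Critical value for a one-sided test at α = 0.05: z_α = 1.645.
Power = Φ(δ − 1.645) = Φ(-0.053) = 0.4789.
Type II error: β = 1 − power = 1 − 0.4789 = 0.5211.

β ≈ 0.521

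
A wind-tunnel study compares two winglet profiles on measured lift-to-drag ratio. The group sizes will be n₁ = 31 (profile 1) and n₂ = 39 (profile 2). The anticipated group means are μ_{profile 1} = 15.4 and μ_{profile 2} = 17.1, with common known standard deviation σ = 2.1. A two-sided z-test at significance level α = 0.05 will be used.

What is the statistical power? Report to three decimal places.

Standardized effect: d = |μ_{profile 1} − μ_{profile 2}| / σ = |15.4 − 17.1| / 2.1 = 0.8095
Noncentrality parameter: δ = d / √(1/n₁ + 1/n₂) = 0.8095 / √(1/31 + 1/39) = 3.3643
Two-sided α = 0.05 → critical value z_{0.025} = 1.960.
Power = Φ(δ − 1.960) + Φ(−δ − 1.960) = Φ(1.404) + Φ(-5.324) = 0.9199 + 0.0000 = 0.9199.

Power ≈ 0.920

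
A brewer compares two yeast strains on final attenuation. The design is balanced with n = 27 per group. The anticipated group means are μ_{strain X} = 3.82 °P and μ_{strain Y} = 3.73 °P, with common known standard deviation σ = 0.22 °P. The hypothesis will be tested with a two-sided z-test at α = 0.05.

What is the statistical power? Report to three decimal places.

Power ≈ 0.324

Standardized effect: d = |μ_{strain X} − μ_{strain Y}| / σ = |3.82 − 3.73| / 0.22 = 0.4091
Noncentrality parameter: δ = d·√(n/2) = 0.4091 × √(27/2) = 1.5031
Critical value for a two-sided test at α = 0.05: z_{α/2} = 1.960.
Power = Φ(δ − 1.960) + Φ(−δ − 1.960) = Φ(-0.457) + Φ(-3.463) = 0.3239 + 0.0003 = 0.3241.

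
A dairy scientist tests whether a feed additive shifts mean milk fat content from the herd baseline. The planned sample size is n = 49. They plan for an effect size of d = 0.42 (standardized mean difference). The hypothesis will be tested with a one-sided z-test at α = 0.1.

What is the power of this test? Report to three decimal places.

Power ≈ 0.951

Noncentrality parameter: δ = d·√n = 0.42 × √49 = 2.9400
Critical value for a one-sided test at α = 0.1: z_α = 1.282.
Power = P(Z > 1.282 − δ) = Φ(1.658) = 0.9514.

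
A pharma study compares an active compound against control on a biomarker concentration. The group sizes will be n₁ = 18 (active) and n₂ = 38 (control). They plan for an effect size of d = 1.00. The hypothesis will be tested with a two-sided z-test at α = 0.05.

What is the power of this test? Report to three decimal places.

Noncentrality parameter: λ = d / √(1/n₁ + 1/n₂) = 1.00 / √(1/18 + 1/38) = 3.4949
Two-sided α = 0.05 → critical value z_{0.025} = 1.960.
Power = Φ(λ − 1.960) + Φ(−λ − 1.960) = Φ(1.535) + Φ(-5.455) = 0.9376 + 0.0000 = 0.9376.

Power ≈ 0.938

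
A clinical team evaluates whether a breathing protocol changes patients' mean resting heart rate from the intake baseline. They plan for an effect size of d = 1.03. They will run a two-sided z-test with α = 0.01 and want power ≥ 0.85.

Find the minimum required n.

For power 0.85 need Φ(δ − z_{0.005}) = 0.85, so δ = z_{0.005} + z_{0.15} = 2.576 + 1.036 = 3.612.
(The Φ(−δ − z_{α/2}) term is vanishingly small for δ > 0 and is dropped in the standard sample-size formula.)
δ = d·√n ⇒ n = (δ/d)² = (3.612 / 1.03)² = 12.30.
Rounding up, n = 13.

n = 13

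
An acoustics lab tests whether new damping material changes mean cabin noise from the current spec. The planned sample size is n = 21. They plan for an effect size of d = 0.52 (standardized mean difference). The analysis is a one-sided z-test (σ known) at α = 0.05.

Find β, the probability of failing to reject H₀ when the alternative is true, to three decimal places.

β ≈ 0.230

Noncentrality parameter: δ = d·√n = 0.52 × √21 = 2.3829
One-sided α = 0.05 → critical value z_{0.05} = 1.645.
Power = P(Z > 1.645 − δ) = Φ(0.738) = 0.7698.
Type II error: β = 1 − power = 1 − 0.7698 = 0.2302.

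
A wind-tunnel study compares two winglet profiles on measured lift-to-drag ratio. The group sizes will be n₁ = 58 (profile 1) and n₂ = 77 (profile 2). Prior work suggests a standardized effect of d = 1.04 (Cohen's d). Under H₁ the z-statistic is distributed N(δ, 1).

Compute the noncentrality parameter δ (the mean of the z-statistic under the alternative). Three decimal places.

The noncentrality parameter scales effect size by the design's sample-size factor: δ = d / √(1/n₁ + 1/n₂) = 1.04 / √(1/58 + 1/77) = 5.9817

δ ≈ 5.982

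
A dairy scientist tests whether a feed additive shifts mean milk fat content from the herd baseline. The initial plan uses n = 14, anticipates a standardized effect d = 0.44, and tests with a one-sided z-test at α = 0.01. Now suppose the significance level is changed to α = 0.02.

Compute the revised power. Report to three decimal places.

Power ≈ 0.342

δ = d·√n = 0.44 × √14 = 1.6463 (unchanged). New critical value: z_{0.02} = 2.054.
Revised power = Φ(δ − 2.054) = Φ(-0.407) = 0.3418.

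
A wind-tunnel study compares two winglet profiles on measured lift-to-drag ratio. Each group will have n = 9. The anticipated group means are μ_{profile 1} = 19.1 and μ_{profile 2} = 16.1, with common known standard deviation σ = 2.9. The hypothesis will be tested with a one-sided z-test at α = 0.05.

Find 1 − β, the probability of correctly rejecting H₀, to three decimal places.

Power ≈ 0.709

Standardized effect: d = |μ_{profile 1} − μ_{profile 2}| / σ = |19.1 − 16.1| / 2.9 = 1.0345
Noncentrality parameter: δ = d·√(n/2) = 1.0345 × √(9/2) = 2.1945
Critical value for a one-sided test at α = 0.05: z_α = 1.645.
Power = P(Z > 1.645 − δ) = Φ(0.550) = 0.7087.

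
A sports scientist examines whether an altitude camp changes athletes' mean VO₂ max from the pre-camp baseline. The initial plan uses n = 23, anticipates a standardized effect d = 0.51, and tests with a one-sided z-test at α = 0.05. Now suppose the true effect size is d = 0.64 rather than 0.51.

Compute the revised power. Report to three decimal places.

Power ≈ 0.923

With d = 0.64: δ = d·√n = 0.64 × √23 = 3.0693. Critical value z_{0.05} = 1.645.
Revised power = P(Z > 1.645 − δ) = Φ(1.424) = 0.9228.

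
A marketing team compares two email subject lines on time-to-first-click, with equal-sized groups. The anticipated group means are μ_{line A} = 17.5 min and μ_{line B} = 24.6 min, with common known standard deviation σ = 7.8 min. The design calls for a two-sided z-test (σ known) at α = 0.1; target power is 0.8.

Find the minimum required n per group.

n = 15 per group

Standardized effect: d = |μ_{line A} − μ_{line B}| / σ = |17.5 − 24.6| / 7.8 = 0.9103
Set Φ(δ − 1.645) = 0.8; then δ − 1.645 = Φ⁻¹(0.8) = 0.842, giving δ = 2.486.
(For δ > 0 the lower-tail rejection region contributes negligibly to power, so the one-term inversion is standard.)
δ = d·√(n/2) ⇒ n = 2(δ/d)² = 2 × (2.486 / 0.9103)² = 14.92.
Round up to the next whole unit.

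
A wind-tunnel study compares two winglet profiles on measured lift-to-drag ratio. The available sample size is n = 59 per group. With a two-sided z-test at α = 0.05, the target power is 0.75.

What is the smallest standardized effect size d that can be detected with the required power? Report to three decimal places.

Need Φ(δ − 1.960) = 0.75, so δ = 1.960 + 0.674 = 2.634.
(Lower-tail contribution to power is negligible for δ > 0.)
δ = d·√(n/2) ⇒ d = δ/√(n/2) = 2.634/√(59/2) = 0.4850.

d ≈ 0.485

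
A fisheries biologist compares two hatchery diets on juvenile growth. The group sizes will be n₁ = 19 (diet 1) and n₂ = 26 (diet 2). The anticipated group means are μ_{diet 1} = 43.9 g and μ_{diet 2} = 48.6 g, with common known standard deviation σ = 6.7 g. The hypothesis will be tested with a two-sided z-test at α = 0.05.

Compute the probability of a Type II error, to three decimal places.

Standardized effect: d = |μ_{diet 1} − μ_{diet 2}| / σ = |43.9 − 48.6| / 6.7 = 0.7015
Noncentrality parameter: δ = d / √(1/n₁ + 1/n₂) = 0.7015 / √(1/19 + 1/26) = 2.3242
Critical value for a two-sided test at α = 0.05: z_{α/2} = 1.960.
Power = Φ(δ − 1.960) + Φ(−δ − 1.960) = Φ(0.364) + Φ(-4.284) = 0.6422 + 0.0000 = 0.6422.
Type II error: β = 1 − power = 1 − 0.6422 = 0.3578.

β ≈ 0.358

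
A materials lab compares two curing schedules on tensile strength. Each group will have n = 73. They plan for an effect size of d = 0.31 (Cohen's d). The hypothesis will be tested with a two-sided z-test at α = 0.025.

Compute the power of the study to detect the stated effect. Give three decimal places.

Noncentrality parameter: δ = d·√(n/2) = 0.31 × √(73/2) = 1.8729
Two-sided α = 0.025 → critical value z_{0.0125} = 2.241.
Power = Φ(δ − 2.241) + Φ(−δ − 2.241) = Φ(-0.369) + Φ(-4.114) = 0.3562 + 0.0000 = 0.3563.

Power ≈ 0.356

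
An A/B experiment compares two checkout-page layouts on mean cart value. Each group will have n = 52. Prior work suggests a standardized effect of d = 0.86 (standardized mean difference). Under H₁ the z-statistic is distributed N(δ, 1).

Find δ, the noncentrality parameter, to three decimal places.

δ ≈ 4.385

δ = d·√(n/2) = 0.86 × √(52/2) = 4.3852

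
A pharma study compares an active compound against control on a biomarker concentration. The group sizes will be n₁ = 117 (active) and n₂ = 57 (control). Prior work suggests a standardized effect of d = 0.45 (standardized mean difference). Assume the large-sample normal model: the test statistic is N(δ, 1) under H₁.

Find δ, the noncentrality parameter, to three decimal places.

δ ≈ 2.786

δ = d / √(1/n₁ + 1/n₂) = 0.45 / √(1/117 + 1/57) = 2.7859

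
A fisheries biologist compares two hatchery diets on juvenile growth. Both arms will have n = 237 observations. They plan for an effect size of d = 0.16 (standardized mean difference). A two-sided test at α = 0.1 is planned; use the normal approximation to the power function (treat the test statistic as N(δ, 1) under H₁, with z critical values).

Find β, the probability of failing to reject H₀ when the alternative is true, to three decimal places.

Noncentrality parameter: δ = d·√(n/2) = 0.16 × √(237/2) = 1.7417
Two-sided α = 0.1 → critical value z_{0.05} = 1.645.
Power = Φ(δ − 1.645) + Φ(−δ − 1.645) = Φ(0.097) + Φ(-3.387) = 0.5386 + 0.0004 = 0.5389.
Type II error: β = 1 − power = 1 − 0.5389 = 0.4611.

β ≈ 0.461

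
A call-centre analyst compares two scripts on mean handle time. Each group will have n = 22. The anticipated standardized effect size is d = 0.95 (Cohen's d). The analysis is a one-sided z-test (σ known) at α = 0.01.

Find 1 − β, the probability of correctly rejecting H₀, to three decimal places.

Power ≈ 0.795

Noncentrality parameter: δ = d·√(n/2) = 0.95 × √(22/2) = 3.1508
One-sided α = 0.01 → critical value z_{0.01} = 2.326.
Power = P(Z > 2.326 − δ) = Φ(0.824) = 0.7952.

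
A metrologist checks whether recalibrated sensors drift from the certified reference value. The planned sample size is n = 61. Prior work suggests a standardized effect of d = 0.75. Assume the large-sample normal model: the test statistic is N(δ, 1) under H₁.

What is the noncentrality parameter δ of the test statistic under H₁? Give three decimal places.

δ ≈ 5.858

The noncentrality parameter scales effect size by the design's sample-size factor: δ = d·√n = 0.75 × √61 = 5.8577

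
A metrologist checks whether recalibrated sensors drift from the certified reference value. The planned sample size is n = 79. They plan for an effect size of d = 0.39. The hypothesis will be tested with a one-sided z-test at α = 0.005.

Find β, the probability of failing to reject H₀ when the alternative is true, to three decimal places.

Noncentrality parameter: δ = d·√n = 0.39 × √79 = 3.4664
Critical value for a one-sided test at α = 0.005: z_α = 2.576.
Power = Φ(δ − 2.576) = Φ(0.891) = 0.8134.
Type II error: β = 1 − power = 1 − 0.8134 = 0.1866.

β ≈ 0.187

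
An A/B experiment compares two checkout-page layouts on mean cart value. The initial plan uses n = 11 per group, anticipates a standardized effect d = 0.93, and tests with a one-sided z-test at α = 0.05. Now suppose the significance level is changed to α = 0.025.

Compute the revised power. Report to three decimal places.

Power ≈ 0.587

δ = d·√(n/2) = 0.93 × √(11/2) = 2.1810 (unchanged). New critical value: z_{0.025} = 1.960.
Revised power = Φ(δ − 1.960) = Φ(0.221) = 0.5875.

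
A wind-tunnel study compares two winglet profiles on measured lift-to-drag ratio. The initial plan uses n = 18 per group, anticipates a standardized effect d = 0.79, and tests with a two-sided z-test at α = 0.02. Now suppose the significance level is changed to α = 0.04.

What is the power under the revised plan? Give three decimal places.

Power ≈ 0.624

δ = d·√(n/2) = 0.79 × √(18/2) = 2.3700 (unchanged). New critical value: z_{0.02} = 2.054.
Revised power = Φ(δ − 2.054) + Φ(−δ − 2.054) = Φ(0.316) + Φ(-4.424) = 0.6241 + 0.0000 = 0.6241.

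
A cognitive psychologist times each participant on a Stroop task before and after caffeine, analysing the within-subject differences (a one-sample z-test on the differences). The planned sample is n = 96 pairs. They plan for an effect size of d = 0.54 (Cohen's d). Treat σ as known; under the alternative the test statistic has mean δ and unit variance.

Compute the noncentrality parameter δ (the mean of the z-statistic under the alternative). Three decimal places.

δ ≈ 5.291

The noncentrality parameter scales effect size by the design's sample-size factor: δ = d·√n = 0.54 × √96 = 5.2909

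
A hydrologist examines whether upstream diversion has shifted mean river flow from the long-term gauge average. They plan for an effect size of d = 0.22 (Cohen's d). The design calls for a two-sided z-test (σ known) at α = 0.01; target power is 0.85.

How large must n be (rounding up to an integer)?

For power 0.85 need Φ(δ − z_{0.005}) = 0.85, so δ = z_{0.005} + z_{0.15} = 2.576 + 1.036 = 3.612.
(Ignoring the negligible lower-tail rejection probability gives the usual closed-form inversion.)
δ = d·√n ⇒ n = (δ/d)² = (3.612 / 0.22)² = 269.60.
Round up to the next whole unit.

n = 270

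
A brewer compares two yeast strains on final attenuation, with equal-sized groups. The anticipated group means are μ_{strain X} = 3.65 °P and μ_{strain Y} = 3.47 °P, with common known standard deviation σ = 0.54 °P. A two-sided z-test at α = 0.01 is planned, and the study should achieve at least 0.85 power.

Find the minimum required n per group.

n = 235 per group

Standardized effect: d = |μ_{strain X} − μ_{strain Y}| / σ = |3.65 − 3.47| / 0.54 = 0.3333
For power 0.85 need Φ(δ − z_{0.005}) = 0.85, so δ = z_{0.005} + z_{0.15} = 2.576 + 1.036 = 3.612.
(Ignoring the negligible lower-tail rejection probability gives the usual closed-form inversion.)
δ = d·√(n/2) ⇒ n = 2(δ/d)² = 2 × (3.612 / 0.3333)² = 234.87.
Rounding up, n = 235 per group.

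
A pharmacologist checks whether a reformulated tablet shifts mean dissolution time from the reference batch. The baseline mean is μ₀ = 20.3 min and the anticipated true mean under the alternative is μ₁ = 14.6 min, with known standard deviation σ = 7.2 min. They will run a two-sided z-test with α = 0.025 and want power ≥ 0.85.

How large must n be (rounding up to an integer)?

Standardized effect: d = |μ₁ − μ₀| / σ = |14.6 − 20.3| / 7.2 = 0.7917
Set Φ(δ − 2.241) = 0.85; then δ − 2.241 = Φ⁻¹(0.85) = 1.036, giving δ = 3.278.
(The Φ(−δ − z_{α/2}) term is vanishingly small for δ > 0 and is dropped in the standard sample-size formula.)
δ = d·√n ⇒ n = (δ/d)² = (3.278 / 0.7917)² = 17.14.
Rounding up, n = 18.

n = 18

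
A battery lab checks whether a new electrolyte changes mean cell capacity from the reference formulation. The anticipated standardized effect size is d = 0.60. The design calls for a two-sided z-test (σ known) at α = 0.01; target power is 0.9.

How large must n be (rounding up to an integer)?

Set Φ(δ − 2.576) = 0.9; then δ − 2.576 = Φ⁻¹(0.9) = 1.282, giving δ = 3.857.
(For δ > 0 the lower-tail rejection region contributes negligibly to power, so the one-term inversion is standard.)
δ = d·√n ⇒ n = (δ/d)² = (3.857 / 0.60)² = 41.33.
Rounding up, n = 42.

n = 42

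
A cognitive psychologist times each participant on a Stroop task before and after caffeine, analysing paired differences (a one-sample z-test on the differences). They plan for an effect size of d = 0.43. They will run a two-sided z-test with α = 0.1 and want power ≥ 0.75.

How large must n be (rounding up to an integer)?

Set Φ(δ − 1.645) = 0.75; then δ − 1.645 = Φ⁻¹(0.75) = 0.674, giving δ = 2.319.
(For δ > 0 the lower-tail rejection region contributes negligibly to power, so the one-term inversion is standard.)
δ = d·√n ⇒ n = (δ/d)² = (2.319 / 0.43)² = 29.09.
Round up to the next whole unit.

n = 30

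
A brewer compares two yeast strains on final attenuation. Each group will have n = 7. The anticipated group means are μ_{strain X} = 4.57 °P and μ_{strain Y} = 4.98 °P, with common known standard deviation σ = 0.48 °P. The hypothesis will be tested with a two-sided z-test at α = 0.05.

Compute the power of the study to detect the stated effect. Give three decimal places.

Standardized effect: d = |μ_{strain X} − μ_{strain Y}| / σ = |4.57 − 4.98| / 0.48 = 0.8542
Noncentrality parameter: δ = d·√(n/2) = 0.8542 × √(7/2) = 1.5980
Two-sided α = 0.05 → critical value z_{0.025} = 1.960.
Power = Φ(δ − 1.960) + Φ(−δ − 1.960) = Φ(-0.362) + Φ(-3.558) = 0.3587 + 0.0002 = 0.3589.

Power ≈ 0.359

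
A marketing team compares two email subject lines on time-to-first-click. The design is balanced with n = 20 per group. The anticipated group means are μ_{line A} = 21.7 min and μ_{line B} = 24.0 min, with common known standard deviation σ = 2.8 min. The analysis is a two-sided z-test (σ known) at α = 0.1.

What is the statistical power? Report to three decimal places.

Power ≈ 0.830

Standardized effect: d = |μ_{line A} − μ_{line B}| / σ = |21.7 − 24.0| / 2.8 = 0.8214
Noncentrality parameter: λ = d·√(n/2) = 0.8214 × √(20/2) = 2.5976
Two-sided α = 0.1 → critical value z_{0.05} = 1.645.
Power = Φ(λ − 1.645) + Φ(−λ − 1.645) = Φ(0.953) + Φ(-4.242) = 0.8296 + 0.0000 = 0.8296.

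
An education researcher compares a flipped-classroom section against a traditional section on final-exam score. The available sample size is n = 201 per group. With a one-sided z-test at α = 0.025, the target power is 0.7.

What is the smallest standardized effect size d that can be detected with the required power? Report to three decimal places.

Need Φ(δ − 1.960) = 0.7, so δ = 1.960 + 0.524 = 2.484.
δ = d·√(n/2) ⇒ d = δ/√(n/2) = 2.484/√(201/2) = 0.2478.

d ≈ 0.248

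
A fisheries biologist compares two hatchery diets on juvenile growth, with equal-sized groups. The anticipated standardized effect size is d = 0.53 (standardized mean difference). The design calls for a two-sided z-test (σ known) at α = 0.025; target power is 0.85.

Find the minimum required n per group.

Set Φ(δ − 2.241) = 0.85; then δ − 2.241 = Φ⁻¹(0.85) = 1.036, giving δ = 3.278.
(Ignoring the negligible lower-tail rejection probability gives the usual closed-form inversion.)
δ = d·√(n/2) ⇒ n = 2(δ/d)² = 2 × (3.278 / 0.53)² = 76.50.
Rounding up, n = 77 per group.

n = 77 per group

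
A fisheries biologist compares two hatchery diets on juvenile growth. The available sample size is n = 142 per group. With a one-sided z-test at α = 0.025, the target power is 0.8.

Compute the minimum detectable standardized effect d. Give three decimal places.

Required noncentrality: δ = z_{0.025} + z_{0.20} = 1.960 + 0.842 = 2.802.
δ = d·√(n/2) ⇒ d = δ/√(n/2) = 2.802/√(142/2) = 0.3325.

d ≈ 0.332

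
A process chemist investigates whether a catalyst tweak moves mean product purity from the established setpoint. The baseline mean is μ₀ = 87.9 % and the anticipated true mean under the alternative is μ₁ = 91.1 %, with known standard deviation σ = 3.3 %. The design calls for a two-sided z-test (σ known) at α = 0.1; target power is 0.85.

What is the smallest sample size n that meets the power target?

n = 8

Standardized effect: d = |μ₁ − μ₀| / σ = |91.1 − 87.9| / 3.3 = 0.9697
For power 0.85 need Φ(δ − z_{0.05}) = 0.85, so δ = z_{0.05} + z_{0.15} = 1.645 + 1.036 = 2.681.
(For δ > 0 the lower-tail rejection region contributes negligibly to power, so the one-term inversion is standard.)
δ = d·√n ⇒ n = (δ/d)² = (2.681 / 0.9697)² = 7.65.
Rounding up, n = 8.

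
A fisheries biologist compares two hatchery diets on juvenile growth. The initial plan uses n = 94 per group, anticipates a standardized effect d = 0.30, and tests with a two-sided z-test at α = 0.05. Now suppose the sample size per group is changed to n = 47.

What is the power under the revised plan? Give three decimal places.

With n = 47 per group: δ = d·√(n/2) = 0.30 × √(47/2) = 1.4543. Critical value z_{0.025} = 1.960.
Revised power = Φ(δ − 1.960) + Φ(−δ − 1.960) = Φ(-0.506) + Φ(-3.414) = 0.3065 + 0.0003 = 0.3069.

Power ≈ 0.307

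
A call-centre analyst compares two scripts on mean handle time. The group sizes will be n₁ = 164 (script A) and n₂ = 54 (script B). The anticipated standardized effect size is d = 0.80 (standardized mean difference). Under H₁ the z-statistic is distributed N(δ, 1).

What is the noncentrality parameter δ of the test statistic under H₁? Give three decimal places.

δ ≈ 5.099

δ = d / √(1/n₁ + 1/n₂) = 0.80 / √(1/164 + 1/54) = 5.0989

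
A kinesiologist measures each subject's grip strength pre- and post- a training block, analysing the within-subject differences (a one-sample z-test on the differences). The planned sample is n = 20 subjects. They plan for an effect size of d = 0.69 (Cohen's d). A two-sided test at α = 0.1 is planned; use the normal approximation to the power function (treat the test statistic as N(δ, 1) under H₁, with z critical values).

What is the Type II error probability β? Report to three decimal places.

Noncentrality parameter: δ = d·√n = 0.69 × √20 = 3.0858
Two-sided α = 0.1 → critical value z_{0.05} = 1.645.
Power = Φ(δ − 1.645) + Φ(−δ − 1.645) = Φ(1.441) + Φ(-4.731) = 0.9252 + 0.0000 = 0.9252.
Type II error: β = 1 − power = 1 − 0.9252 = 0.0748.

β ≈ 0.075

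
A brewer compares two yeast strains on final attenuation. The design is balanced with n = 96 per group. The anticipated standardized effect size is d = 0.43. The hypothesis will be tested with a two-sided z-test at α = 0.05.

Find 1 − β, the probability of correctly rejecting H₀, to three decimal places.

Noncentrality parameter: δ = d·√(n/2) = 0.43 × √(96/2) = 2.9791
Two-sided α = 0.05 → critical value z_{0.025} = 1.960.
Power = Φ(δ − 1.960) + Φ(−δ − 1.960) = Φ(1.019) + Φ(-4.939) = 0.8459 + 0.0000 = 0.8459.

Power ≈ 0.846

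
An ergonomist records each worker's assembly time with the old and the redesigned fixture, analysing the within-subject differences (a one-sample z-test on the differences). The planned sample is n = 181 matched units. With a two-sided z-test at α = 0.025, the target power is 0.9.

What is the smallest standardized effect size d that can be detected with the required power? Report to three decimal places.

d ≈ 0.262

Required noncentrality: δ = z_{0.0125} + z_{0.10} = 2.241 + 1.282 = 3.523.
(The second rejection-region term Φ(−δ − z_{α/2}) is negligible and dropped.)
δ = d·√n ⇒ d = δ/√n = 3.523/√181 = 0.2619.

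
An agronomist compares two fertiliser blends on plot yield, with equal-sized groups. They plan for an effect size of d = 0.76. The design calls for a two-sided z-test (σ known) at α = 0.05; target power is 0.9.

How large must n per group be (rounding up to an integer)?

n = 37 per group

For power 0.9 need Φ(δ − z_{0.025}) = 0.9, so δ = z_{0.025} + z_{0.10} = 1.960 + 1.282 = 3.242.
(Ignoring the negligible lower-tail rejection probability gives the usual closed-form inversion.)
δ = d·√(n/2) ⇒ n = 2(δ/d)² = 2 × (3.242 / 0.76)² = 36.38.
Round up to the next whole unit.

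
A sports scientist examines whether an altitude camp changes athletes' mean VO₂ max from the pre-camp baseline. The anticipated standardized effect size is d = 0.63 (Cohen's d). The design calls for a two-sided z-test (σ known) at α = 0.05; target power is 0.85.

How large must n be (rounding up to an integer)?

For power 0.85 need Φ(δ − z_{0.025}) = 0.85, so δ = z_{0.025} + z_{0.15} = 1.960 + 1.036 = 2.996.
(For δ > 0 the lower-tail rejection region contributes negligibly to power, so the one-term inversion is standard.)
δ = d·√n ⇒ n = (δ/d)² = (2.996 / 0.63)² = 22.62.
Round up to the next whole unit.

n = 23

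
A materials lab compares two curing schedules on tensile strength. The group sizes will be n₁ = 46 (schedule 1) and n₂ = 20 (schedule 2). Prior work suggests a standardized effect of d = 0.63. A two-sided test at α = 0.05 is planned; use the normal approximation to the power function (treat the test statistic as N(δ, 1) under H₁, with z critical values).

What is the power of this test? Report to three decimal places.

Noncentrality parameter: δ = d / √(1/n₁ + 1/n₂) = 0.63 / √(1/46 + 1/20) = 2.3521
Critical value for a two-sided test at α = 0.05: z_{α/2} = 1.960.
Power = Φ(δ − 1.960) + Φ(−δ − 1.960) = Φ(0.392) + Φ(-4.312) = 0.6525 + 0.0000 = 0.6525.

Power ≈ 0.653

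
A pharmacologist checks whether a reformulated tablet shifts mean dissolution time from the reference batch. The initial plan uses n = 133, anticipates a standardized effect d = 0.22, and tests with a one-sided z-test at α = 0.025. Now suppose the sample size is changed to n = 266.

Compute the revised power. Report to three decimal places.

Power ≈ 0.948

With n = 266: δ = d·√n = 0.22 × √266 = 3.5881. Critical value z_{0.025} = 1.960.
Revised power = P(Z > 1.960 − δ) = Φ(1.628) = 0.9483.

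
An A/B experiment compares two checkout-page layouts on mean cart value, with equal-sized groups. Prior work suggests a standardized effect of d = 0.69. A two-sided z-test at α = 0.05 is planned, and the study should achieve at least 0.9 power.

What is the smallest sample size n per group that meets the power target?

For power 0.9 need Φ(δ − z_{0.025}) = 0.9, so δ = z_{0.025} + z_{0.10} = 1.960 + 1.282 = 3.242.
(For δ > 0 the lower-tail rejection region contributes negligibly to power, so the one-term inversion is standard.)
δ = d·√(n/2) ⇒ n = 2(δ/d)² = 2 × (3.242 / 0.69)² = 44.14.
Round up to the next whole unit.

n = 45 per group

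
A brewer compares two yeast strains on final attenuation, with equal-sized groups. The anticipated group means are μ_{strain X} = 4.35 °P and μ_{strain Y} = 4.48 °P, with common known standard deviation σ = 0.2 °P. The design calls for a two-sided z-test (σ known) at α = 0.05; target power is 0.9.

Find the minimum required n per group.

n = 50 per group

Standardized effect: d = |μ_{strain X} − μ_{strain Y}| / σ = |4.35 − 4.48| / 0.2 = 0.6500
Set Φ(δ − 1.960) = 0.9; then δ − 1.960 = Φ⁻¹(0.9) = 1.282, giving δ = 3.242.
(Ignoring the negligible lower-tail rejection probability gives the usual closed-form inversion.)
δ = d·√(n/2) ⇒ n = 2(δ/d)² = 2 × (3.242 / 0.6500)² = 49.74.
Round up to the next whole unit.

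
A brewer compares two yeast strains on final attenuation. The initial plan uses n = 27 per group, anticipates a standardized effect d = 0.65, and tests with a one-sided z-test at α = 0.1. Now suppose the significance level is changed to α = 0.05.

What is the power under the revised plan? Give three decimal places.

Power ≈ 0.771

δ = d·√(n/2) = 0.65 × √(27/2) = 2.3883 (unchanged). New critical value: z_{0.05} = 1.645.
Revised power = Φ(δ − 1.645) = Φ(0.743) = 0.7714.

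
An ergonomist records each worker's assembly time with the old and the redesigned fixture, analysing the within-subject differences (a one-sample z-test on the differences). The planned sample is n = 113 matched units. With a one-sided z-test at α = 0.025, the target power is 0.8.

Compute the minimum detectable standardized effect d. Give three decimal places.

d ≈ 0.264

Need Φ(δ − 1.960) = 0.8, so δ = 1.960 + 0.842 = 2.802.
δ = d·√n ⇒ d = δ/√n = 2.802/√113 = 0.2636.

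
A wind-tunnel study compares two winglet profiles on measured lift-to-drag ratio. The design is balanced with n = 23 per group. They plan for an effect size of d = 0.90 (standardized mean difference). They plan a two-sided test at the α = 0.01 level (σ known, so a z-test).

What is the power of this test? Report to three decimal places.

Power ≈ 0.683

Noncentrality parameter: δ = d·√(n/2) = 0.90 × √(23/2) = 3.0520
Two-sided α = 0.01 → critical value z_{0.005} = 2.576.
Power = Φ(δ − 2.576) + Φ(−δ − 2.576) = Φ(0.476) + Φ(-5.628) = 0.6830 + 0.0000 = 0.6830.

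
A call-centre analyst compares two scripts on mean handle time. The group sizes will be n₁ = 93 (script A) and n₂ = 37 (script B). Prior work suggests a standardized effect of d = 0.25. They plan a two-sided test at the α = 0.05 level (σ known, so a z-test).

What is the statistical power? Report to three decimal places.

Noncentrality parameter: δ = d / √(1/n₁ + 1/n₂) = 0.25 / √(1/93 + 1/37) = 1.2862
Critical value for a two-sided test at α = 0.05: z_{α/2} = 1.960.
Power = Φ(δ − 1.960) + Φ(−δ − 1.960) = Φ(-0.674) + Φ(-3.246) = 0.2502 + 0.0006 = 0.2508.

Power ≈ 0.251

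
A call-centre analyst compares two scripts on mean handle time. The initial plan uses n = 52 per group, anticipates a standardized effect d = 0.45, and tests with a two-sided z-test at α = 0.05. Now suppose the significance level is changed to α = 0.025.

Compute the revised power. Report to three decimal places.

δ = d·√(n/2) = 0.45 × √(52/2) = 2.2946 (unchanged). New critical value: z_{0.0125} = 2.241.
Revised power = Φ(δ − 2.241) + Φ(−δ − 2.241) = Φ(0.053) + Φ(-4.536) = 0.5212 + 0.0000 = 0.5212.

Power ≈ 0.521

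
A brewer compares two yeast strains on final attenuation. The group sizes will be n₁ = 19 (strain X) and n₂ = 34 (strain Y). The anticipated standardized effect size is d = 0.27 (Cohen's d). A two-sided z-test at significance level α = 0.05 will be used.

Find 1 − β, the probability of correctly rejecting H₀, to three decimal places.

Noncentrality parameter: δ = d / √(1/n₁ + 1/n₂) = 0.27 / √(1/19 + 1/34) = 0.9426
Critical value for a two-sided test at α = 0.05: z_{α/2} = 1.960.
Power = Φ(δ − 1.960) + Φ(−δ − 1.960) = Φ(-1.017) + Φ(-2.903) = 0.1545 + 0.0019 = 0.1563.

Power ≈ 0.156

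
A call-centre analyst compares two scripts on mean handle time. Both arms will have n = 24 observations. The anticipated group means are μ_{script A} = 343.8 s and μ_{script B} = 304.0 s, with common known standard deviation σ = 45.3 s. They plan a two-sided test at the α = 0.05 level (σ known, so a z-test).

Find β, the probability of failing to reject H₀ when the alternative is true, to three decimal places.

β ≈ 0.139

Standardized effect: d = |μ_{script A} − μ_{script B}| / σ = |343.8 − 304.0| / 45.3 = 0.8786
Noncentrality parameter: δ = d·√(n/2) = 0.8786 × √(24/2) = 3.0435
Critical value for a two-sided test at α = 0.05: z_{α/2} = 1.960.
Power = Φ(δ − 1.960) + Φ(−δ − 1.960) = Φ(1.084) + Φ(-5.003) = 0.8607 + 0.0000 = 0.8607.
Type II error: β = 1 − power = 1 − 0.8607 = 0.1393.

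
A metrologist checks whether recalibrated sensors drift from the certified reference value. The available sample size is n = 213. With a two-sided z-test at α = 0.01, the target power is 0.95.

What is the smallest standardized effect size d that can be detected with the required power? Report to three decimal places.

Required noncentrality: δ = z_{0.005} + z_{0.05} = 2.576 + 1.645 = 4.221.
(Lower-tail contribution to power is negligible for δ > 0.)
δ = d·√n ⇒ d = δ/√n = 4.221/√213 = 0.2892.

d ≈ 0.289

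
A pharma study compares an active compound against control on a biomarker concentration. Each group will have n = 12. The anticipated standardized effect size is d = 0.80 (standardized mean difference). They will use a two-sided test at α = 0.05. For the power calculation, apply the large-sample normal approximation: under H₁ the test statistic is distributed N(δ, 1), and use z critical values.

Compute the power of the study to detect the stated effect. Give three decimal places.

Noncentrality parameter: δ = d·√(n/2) = 0.80 × √(12/2) = 1.9596
Critical value for a two-sided test at α = 0.05: z_{α/2} = 1.960.
Power = Φ(δ − 1.960) + Φ(−δ − 1.960) = Φ(0.000) + Φ(-3.920) = 0.4999 + 0.0000 = 0.4999.

Power ≈ 0.500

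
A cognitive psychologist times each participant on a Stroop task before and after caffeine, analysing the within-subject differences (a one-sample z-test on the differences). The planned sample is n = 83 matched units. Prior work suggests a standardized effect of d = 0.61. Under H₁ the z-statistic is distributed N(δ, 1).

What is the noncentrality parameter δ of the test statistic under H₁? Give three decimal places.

δ ≈ 5.557

δ = d·√n = 0.61 × √83 = 5.5574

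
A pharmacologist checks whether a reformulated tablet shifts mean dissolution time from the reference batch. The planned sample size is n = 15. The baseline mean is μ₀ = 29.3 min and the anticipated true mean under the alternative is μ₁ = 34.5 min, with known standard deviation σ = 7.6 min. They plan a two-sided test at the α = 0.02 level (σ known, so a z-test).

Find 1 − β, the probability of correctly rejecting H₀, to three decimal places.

Power ≈ 0.627

Standardized effect: d = |μ₁ − μ₀| / σ = |34.5 − 29.3| / 7.6 = 0.6842
Noncentrality parameter: δ = d·√n = 0.6842 × √15 = 2.6499
Critical value for a two-sided test at α = 0.02: z_{α/2} = 2.326.
Power = Φ(δ − 2.326) + Φ(−δ − 2.326) = Φ(0.324) + Φ(-4.976) = 0.6269 + 0.0000 = 0.6269.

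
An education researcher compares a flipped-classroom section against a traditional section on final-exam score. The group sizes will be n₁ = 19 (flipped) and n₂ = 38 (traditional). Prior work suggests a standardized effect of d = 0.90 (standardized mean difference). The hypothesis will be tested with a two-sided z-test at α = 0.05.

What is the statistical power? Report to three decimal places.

Power ≈ 0.893

Noncentrality parameter: δ = d / √(1/n₁ + 1/n₂) = 0.90 / √(1/19 + 1/38) = 3.2031
Critical value for a two-sided test at α = 0.05: z_{α/2} = 1.960.
Power = Φ(δ − 1.960) + Φ(−δ − 1.960) = Φ(1.243) + Φ(-5.163) = 0.8931 + 0.0000 = 0.8931.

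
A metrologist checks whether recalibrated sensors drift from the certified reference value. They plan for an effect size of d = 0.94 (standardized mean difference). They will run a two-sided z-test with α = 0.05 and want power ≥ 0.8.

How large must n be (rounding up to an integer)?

For power 0.8 need Φ(δ − z_{0.025}) = 0.8, so δ = z_{0.025} + z_{0.20} = 1.960 + 0.842 = 2.802.
(Ignoring the negligible lower-tail rejection probability gives the usual closed-form inversion.)
δ = d·√n ⇒ n = (δ/d)² = (2.802 / 0.94)² = 8.88.
Round up to the next whole unit.

n = 9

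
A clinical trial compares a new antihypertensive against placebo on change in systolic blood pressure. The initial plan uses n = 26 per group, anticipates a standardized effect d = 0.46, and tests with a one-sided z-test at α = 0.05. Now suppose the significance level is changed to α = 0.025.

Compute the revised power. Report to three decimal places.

Power ≈ 0.382

δ = d·√(n/2) = 0.46 × √(26/2) = 1.6586 (unchanged). New critical value: z_{0.025} = 1.960.
Revised power = Φ(δ − 1.960) = Φ(-0.301) = 0.3816.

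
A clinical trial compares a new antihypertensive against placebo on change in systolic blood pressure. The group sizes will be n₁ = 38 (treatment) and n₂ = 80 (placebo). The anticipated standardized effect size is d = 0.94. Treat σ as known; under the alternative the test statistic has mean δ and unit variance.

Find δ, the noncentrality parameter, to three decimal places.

δ = d / √(1/n₁ + 1/n₂) = 0.94 / √(1/38 + 1/80) = 4.7712

δ ≈ 4.771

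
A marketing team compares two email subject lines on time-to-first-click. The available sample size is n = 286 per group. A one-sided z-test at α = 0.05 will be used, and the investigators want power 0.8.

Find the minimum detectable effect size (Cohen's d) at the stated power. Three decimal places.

Need Φ(δ − 1.645) = 0.8, so δ = 1.645 + 0.842 = 2.486.
δ = d·√(n/2) ⇒ d = δ/√(n/2) = 2.486/√(286/2) = 0.2079.

d ≈ 0.208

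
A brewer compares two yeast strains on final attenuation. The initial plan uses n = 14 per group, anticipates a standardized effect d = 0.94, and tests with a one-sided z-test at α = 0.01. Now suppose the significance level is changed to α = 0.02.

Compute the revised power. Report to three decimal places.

Power ≈ 0.668

δ = d·√(n/2) = 0.94 × √(14/2) = 2.4870 (unchanged). New critical value: z_{0.02} = 2.054.
Revised power = Φ(δ − 2.054) = Φ(0.433) = 0.6676.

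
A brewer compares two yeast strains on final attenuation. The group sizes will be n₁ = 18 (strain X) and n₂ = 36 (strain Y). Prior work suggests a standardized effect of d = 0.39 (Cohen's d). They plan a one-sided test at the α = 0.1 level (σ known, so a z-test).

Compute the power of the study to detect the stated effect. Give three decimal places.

Noncentrality parameter: δ = d / √(1/n₁ + 1/n₂) = 0.39 / √(1/18 + 1/36) = 1.3510
Critical value for a one-sided test at α = 0.1: z_α = 1.282.
Power = P(Z > 1.282 − δ) = Φ(0.069) = 0.5277.

Power ≈ 0.528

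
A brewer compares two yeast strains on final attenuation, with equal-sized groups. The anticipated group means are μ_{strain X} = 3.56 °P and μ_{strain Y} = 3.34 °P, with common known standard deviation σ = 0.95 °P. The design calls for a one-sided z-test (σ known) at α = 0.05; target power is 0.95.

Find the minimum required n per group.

n = 404 per group

Standardized effect: d = |μ_{strain X} − μ_{strain Y}| / σ = |3.56 − 3.34| / 0.95 = 0.2316
Set Φ(δ − 1.645) = 0.95; then δ − 1.645 = Φ⁻¹(0.95) = 1.645, giving δ = 3.290.
δ = d·√(n/2) ⇒ n = 2(δ/d)² = 2 × (3.290 / 0.2316)² = 403.60.
Rounding up, n = 404 per group.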